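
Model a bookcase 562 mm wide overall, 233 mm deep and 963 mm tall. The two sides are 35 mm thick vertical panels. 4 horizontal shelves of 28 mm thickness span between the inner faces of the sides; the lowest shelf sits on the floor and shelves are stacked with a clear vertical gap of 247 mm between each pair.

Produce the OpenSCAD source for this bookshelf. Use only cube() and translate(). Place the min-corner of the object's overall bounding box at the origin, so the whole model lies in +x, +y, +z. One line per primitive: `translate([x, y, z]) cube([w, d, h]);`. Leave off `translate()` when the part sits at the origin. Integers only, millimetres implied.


cube([35, 233, 963]);
translate([527, 0, 0]) cube([35, 233, 963]);
translate([35, 0, 0]) cube([492, 233, 28]);
translate([35, 0, 275]) cube([492, 233, 28]);
translate([35, 0, 550]) cube([492, 233, 28]);
translate([35, 0, 825]) cube([492, 233, 28]);


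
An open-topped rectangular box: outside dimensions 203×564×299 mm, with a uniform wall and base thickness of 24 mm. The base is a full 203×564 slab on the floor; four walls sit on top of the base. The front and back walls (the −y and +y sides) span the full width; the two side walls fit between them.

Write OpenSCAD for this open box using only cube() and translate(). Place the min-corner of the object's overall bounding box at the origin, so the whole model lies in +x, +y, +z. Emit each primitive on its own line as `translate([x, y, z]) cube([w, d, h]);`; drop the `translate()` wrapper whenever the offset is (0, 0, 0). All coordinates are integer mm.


cube([203, 564, 24]);
translate([0, 0, 24]) cube([203, 24, 275]);
translate([0, 540, 24]) cube([203, 24, 275]);
translate([0, 24, 24]) cube([24, 516, 275]);
translate([179, 24, 24]) cube([24, 516, 275]);


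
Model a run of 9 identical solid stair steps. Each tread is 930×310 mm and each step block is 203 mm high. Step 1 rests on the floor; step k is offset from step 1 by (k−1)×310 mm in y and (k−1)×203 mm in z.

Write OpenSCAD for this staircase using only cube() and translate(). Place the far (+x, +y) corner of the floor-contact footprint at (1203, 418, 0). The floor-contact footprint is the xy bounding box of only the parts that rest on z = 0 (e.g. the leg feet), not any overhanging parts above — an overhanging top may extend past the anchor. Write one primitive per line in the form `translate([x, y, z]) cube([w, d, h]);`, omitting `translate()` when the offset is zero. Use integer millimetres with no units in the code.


translate([273, 108, 0]) cube([930, 310, 203]);
translate([273, 418, 203]) cube([930, 310, 203]);
translate([273, 728, 406]) cube([930, 310, 203]);
translate([273, 1038, 609]) cube([930, 310, 203]);
translate([273, 1348, 812]) cube([930, 310, 203]);
translate([273, 1658, 1015]) cube([930, 310, 203]);
translate([273, 1968, 1218]) cube([930, 310, 203]);
translate([273, 2278, 1421]) cube([930, 310, 203]);
translate([273, 2588, 1624]) cube([930, 310, 203]);


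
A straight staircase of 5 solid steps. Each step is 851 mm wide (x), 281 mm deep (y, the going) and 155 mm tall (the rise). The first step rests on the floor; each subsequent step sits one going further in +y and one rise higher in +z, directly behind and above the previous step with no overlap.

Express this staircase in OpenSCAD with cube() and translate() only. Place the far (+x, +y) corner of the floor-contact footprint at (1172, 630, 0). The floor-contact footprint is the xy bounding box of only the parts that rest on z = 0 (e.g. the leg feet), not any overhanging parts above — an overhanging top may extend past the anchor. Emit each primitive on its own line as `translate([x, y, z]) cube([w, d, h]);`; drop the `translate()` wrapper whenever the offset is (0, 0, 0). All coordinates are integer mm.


translate([321, 349, 0]) cube([851, 281, 155]);
translate([321, 630, 155]) cube([851, 281, 155]);
translate([321, 911, 310]) cube([851, 281, 155]);
translate([321, 1192, 465]) cube([851, 281, 155]);
translate([321, 1473, 620]) cube([851, 281, 155]);


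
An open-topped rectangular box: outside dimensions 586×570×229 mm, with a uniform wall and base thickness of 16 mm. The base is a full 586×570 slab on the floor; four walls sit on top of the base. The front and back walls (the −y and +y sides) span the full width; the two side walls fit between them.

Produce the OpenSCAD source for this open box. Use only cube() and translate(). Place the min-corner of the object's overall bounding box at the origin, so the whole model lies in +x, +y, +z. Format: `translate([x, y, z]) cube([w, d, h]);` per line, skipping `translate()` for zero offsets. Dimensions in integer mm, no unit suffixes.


cube([586, 570, 16]);
translate([0, 0, 16]) cube([586, 16, 213]);
translate([0, 554, 16]) cube([586, 16, 213]);
translate([0, 16, 16]) cube([16, 538, 213]);
translate([570, 16, 16]) cube([16, 538, 213]);


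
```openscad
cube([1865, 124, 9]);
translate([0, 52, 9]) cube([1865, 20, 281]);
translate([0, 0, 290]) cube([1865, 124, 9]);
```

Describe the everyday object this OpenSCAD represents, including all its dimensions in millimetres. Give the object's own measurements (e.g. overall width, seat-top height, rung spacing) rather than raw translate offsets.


An I-beam lying along x, 1865 mm long. Overall section height 299 mm. Two flanges 124 mm wide (y) and 9 mm thick, one on the floor and one at the top; a web 20 mm thick runs between them, centred on the flange width.


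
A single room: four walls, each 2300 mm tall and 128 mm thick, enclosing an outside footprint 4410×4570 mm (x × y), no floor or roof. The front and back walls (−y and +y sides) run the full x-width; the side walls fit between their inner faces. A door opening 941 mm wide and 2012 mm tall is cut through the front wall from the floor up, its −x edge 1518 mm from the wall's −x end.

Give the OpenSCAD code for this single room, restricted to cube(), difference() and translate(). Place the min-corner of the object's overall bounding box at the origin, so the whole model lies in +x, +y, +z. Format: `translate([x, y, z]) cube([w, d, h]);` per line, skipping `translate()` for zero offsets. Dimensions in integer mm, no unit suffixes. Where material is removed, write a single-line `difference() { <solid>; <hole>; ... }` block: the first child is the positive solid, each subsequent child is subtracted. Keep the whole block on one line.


difference() { cube([4410, 128, 2300]); translate([1518, 0, 0]) cube([941, 128, 2012]); }
translate([0, 4442, 0]) cube([4410, 128, 2300]);
translate([0, 128, 0]) cube([128, 4314, 2300]);
translate([4282, 128, 0]) cube([128, 4314, 2300]);


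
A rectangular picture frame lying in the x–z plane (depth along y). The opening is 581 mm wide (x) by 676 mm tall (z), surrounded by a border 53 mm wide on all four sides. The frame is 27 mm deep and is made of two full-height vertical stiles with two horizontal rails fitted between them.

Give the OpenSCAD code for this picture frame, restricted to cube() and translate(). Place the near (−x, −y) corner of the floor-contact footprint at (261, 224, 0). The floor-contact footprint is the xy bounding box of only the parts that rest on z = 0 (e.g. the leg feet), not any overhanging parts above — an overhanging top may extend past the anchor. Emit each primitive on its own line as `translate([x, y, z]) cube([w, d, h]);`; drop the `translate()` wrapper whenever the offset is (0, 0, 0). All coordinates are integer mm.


translate([261, 224, 0]) cube([53, 27, 782]);
translate([895, 224, 0]) cube([53, 27, 782]);
translate([314, 224, 0]) cube([581, 27, 53]);
translate([314, 224, 729]) cube([581, 27, 53]);


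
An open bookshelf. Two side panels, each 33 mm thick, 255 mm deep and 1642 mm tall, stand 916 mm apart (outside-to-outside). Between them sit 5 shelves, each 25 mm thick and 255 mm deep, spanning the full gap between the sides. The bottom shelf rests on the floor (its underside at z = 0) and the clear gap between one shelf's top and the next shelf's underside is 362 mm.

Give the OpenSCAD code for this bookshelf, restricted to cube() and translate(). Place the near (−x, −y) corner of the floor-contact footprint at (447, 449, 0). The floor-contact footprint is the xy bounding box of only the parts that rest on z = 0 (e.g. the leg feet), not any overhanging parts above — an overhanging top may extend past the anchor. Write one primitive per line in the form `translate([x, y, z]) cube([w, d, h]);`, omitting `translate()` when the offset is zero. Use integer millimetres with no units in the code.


translate([447, 449, 0]) cube([33, 255, 1642]);
translate([1330, 449, 0]) cube([33, 255, 1642]);
translate([480, 449, 0]) cube([850, 255, 25]);
translate([480, 449, 387]) cube([850, 255, 25]);
translate([480, 449, 774]) cube([850, 255, 25]);
translate([480, 449, 1161]) cube([850, 255, 25]);
translate([480, 449, 1548]) cube([850, 255, 25]);


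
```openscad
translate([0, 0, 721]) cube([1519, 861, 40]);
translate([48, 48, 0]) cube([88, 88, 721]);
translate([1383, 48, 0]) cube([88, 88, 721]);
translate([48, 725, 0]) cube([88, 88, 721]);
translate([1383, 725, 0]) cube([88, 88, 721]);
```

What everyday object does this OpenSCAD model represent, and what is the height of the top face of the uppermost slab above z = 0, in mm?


A table. The table height is 761 mm.

A 1519×861×40 slab sits at z = 721 on four 88 mm square posts — a table. The top surface is at 721 + 40 = 761 mm.


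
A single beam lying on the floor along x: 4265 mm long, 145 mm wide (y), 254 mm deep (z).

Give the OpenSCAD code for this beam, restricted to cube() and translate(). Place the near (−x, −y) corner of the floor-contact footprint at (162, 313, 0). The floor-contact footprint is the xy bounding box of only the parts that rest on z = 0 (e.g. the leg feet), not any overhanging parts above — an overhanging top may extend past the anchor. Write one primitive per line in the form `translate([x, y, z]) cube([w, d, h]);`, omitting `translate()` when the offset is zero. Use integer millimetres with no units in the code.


translate([162, 313, 0]) cube([4265, 145, 254]);


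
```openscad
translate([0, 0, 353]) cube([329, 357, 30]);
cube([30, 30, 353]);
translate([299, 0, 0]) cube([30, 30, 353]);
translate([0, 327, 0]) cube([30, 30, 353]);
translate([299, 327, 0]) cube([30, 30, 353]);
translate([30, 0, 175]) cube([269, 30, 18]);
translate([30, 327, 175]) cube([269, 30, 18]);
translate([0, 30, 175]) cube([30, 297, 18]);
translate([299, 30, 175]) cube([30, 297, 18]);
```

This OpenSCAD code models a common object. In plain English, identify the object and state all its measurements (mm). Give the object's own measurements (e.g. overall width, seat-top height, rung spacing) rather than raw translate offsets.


A four-legged stool. The seat is a 329×357×30 mm slab whose top surface is at z = 383 mm; four square legs, each 30×30 mm in cross-section, run from the floor (z = 0) to the underside of the seat, each flush with a corner of the seat. Four stretchers, 30 mm wide and 18 mm tall, connect adjacent legs with their undersides at z = 175 mm, each running between the inner faces of the legs it joins and aligned with the legs' outer faces on the other axis.


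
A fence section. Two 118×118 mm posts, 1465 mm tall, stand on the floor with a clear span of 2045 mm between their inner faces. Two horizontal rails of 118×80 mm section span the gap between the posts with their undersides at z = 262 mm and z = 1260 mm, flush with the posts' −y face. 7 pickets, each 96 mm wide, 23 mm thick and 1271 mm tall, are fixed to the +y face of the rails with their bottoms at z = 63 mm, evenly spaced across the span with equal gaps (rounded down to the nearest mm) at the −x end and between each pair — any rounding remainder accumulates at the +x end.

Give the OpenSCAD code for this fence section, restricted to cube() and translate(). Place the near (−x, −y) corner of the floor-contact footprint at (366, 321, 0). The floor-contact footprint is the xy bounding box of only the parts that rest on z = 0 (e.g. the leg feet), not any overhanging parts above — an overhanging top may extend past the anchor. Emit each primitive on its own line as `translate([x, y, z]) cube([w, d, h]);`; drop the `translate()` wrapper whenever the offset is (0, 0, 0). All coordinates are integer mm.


translate([366, 321, 0]) cube([118, 118, 1465]);
translate([2529, 321, 0]) cube([118, 118, 1465]);
translate([484, 321, 262]) cube([2045, 118, 80]);
translate([484, 321, 1260]) cube([2045, 118, 80]);
translate([655, 439, 63]) cube([96, 23, 1271]);
translate([922, 439, 63]) cube([96, 23, 1271]);
translate([1189, 439, 63]) cube([96, 23, 1271]);
translate([1456, 439, 63]) cube([96, 23, 1271]);
translate([1723, 439, 63]) cube([96, 23, 1271]);
translate([1990, 439, 63]) cube([96, 23, 1271]);
translate([2257, 439, 63]) cube([96, 23, 1271]);


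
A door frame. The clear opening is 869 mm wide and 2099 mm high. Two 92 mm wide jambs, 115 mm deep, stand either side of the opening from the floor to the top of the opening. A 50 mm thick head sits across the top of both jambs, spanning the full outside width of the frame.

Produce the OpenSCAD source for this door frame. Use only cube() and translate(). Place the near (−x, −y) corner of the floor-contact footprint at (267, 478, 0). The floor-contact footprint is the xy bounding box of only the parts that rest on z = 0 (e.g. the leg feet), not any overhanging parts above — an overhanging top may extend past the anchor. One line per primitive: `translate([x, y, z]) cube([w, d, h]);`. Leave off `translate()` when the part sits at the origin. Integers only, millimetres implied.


translate([267, 478, 0]) cube([92, 115, 2099]);
translate([1228, 478, 0]) cube([92, 115, 2099]);
translate([267, 478, 2099]) cube([1053, 115, 50]);


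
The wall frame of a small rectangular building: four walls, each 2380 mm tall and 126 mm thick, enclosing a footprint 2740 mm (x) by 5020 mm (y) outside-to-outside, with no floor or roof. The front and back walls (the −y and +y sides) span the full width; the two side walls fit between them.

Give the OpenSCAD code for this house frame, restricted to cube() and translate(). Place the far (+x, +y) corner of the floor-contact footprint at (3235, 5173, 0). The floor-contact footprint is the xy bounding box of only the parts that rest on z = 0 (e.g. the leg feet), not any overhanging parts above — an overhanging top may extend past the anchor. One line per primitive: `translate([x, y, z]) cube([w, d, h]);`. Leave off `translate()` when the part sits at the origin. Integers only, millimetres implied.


translate([495, 153, 0]) cube([2740, 126, 2380]);
translate([495, 5047, 0]) cube([2740, 126, 2380]);
translate([495, 279, 0]) cube([126, 4768, 2380]);
translate([3109, 279, 0]) cube([126, 4768, 2380]);


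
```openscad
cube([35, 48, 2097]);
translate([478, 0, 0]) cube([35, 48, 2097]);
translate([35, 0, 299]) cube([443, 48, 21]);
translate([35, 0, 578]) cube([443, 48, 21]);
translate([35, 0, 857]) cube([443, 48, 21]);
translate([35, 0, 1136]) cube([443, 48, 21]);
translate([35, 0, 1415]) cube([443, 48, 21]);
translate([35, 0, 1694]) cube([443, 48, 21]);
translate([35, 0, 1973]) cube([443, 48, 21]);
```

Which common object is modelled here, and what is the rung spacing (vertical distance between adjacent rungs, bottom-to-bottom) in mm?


A ladder. The rung spacing is 279 mm.

Two tall 35×48 posts with 7 short bars between them — a ladder. Adjacent rungs sit at z = 299 and z = 578, so the spacing is 578 − 299 = 279 mm.


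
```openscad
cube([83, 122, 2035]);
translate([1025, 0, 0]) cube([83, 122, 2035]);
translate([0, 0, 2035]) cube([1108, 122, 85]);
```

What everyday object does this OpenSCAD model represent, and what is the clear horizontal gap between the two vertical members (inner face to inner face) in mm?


A door frame. The clear opening width is 942 mm.

Two 2035 mm tall posts with a header on top — a door frame. The left jamb is 83 mm wide at x = 0; the right jamb starts at x = 1025. The clear opening is 1025 − 83 = 942 mm.


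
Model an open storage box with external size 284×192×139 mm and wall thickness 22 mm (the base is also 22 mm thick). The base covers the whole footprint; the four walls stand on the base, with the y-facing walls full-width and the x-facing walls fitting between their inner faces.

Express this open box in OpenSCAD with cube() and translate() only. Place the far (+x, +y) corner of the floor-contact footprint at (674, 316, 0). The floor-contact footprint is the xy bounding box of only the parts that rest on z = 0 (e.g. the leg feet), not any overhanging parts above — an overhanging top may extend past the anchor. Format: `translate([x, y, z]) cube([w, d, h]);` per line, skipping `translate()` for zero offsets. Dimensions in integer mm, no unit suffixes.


translate([390, 124, 0]) cube([284, 192, 22]);
translate([390, 124, 22]) cube([284, 22, 117]);
translate([390, 294, 22]) cube([284, 22, 117]);
translate([390, 146, 22]) cube([22, 148, 117]);
translate([652, 146, 22]) cube([22, 148, 117]);


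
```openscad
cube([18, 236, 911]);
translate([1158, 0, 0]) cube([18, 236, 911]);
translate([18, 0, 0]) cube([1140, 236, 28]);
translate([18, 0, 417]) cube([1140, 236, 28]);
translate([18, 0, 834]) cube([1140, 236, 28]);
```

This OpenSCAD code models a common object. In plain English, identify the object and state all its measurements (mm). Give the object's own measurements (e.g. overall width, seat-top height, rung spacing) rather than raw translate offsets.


An open bookshelf. Two side panels, each 18 mm thick, 236 mm deep and 911 mm tall, stand 1176 mm apart (outside-to-outside). Between them sit 3 shelves, each 28 mm thick and 236 mm deep, spanning the full gap between the sides. The bottom shelf rests on the floor (its underside at z = 0) and the clear gap between one shelf's top and the next shelf's underside is 389 mm.


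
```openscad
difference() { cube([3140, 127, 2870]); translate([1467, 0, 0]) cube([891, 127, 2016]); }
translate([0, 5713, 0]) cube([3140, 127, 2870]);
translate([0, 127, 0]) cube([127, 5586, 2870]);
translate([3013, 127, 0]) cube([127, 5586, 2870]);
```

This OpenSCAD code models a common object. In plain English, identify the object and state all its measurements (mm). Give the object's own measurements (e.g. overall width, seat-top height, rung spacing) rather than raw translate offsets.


A single room: four walls, each 2870 mm tall and 127 mm thick, enclosing an outside footprint 3140×5840 mm (x × y), no floor or roof. The front and back walls (−y and +y sides) run the full x-width; the side walls fit between their inner faces. A door opening 891 mm wide and 2016 mm tall is cut through the front wall from the floor up, its −x edge 1467 mm from the wall's −x end.


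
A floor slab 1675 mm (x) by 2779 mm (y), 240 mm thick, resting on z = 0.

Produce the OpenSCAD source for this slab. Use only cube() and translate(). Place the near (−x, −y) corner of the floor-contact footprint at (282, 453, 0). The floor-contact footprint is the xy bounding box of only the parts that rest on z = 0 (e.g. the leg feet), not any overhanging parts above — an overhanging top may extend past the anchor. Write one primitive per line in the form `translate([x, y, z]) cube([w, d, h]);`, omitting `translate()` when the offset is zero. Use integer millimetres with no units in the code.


translate([282, 453, 0]) cube([1675, 2779, 240]);


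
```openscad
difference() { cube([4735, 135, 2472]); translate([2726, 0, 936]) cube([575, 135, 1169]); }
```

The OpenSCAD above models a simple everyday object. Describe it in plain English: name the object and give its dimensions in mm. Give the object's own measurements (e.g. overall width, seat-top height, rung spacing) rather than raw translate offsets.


A wall 4735 mm long (x), 135 mm thick (y), 2472 mm tall, with a rectangular window opening cut through it. The opening is 575 mm wide and 1169 mm tall; its sill is at z = 936 mm and its near (−x) edge is 2726 mm from the wall's −x end. The opening passes through the full wall thickness.


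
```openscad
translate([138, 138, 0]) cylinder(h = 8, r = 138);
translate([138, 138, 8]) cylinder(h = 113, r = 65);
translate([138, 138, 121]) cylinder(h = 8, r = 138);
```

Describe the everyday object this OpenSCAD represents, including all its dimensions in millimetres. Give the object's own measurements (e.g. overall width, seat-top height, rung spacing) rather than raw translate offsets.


A spool: two coaxial disc flanges of radius 138 mm and thickness 8 mm, joined by a core cylinder of radius 65 mm and height 113 mm. The lower flange rests on z = 0 and the three cylinders share a vertical axis.


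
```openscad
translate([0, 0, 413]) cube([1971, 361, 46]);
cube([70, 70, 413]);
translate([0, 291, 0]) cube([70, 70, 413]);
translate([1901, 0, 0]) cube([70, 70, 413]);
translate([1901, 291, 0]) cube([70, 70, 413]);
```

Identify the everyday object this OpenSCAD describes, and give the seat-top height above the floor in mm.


A bench. The seat-top height is 459 mm.

A long slab on four corner posts — a bench. The slab sits at z = 413 with thickness 46, so the top is 413 + 46 = 459 mm.


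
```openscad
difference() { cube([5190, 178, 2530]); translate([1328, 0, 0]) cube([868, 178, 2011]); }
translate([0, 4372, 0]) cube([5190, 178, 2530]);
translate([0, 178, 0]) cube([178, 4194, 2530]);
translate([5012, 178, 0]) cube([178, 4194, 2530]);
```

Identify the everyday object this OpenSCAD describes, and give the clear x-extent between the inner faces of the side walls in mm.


A single room. The interior width is 4834 mm.

Four walls enclosing a rectangle with a door in the front wall — a room. Outside width 5190 minus two 178 mm walls gives 4834 mm.


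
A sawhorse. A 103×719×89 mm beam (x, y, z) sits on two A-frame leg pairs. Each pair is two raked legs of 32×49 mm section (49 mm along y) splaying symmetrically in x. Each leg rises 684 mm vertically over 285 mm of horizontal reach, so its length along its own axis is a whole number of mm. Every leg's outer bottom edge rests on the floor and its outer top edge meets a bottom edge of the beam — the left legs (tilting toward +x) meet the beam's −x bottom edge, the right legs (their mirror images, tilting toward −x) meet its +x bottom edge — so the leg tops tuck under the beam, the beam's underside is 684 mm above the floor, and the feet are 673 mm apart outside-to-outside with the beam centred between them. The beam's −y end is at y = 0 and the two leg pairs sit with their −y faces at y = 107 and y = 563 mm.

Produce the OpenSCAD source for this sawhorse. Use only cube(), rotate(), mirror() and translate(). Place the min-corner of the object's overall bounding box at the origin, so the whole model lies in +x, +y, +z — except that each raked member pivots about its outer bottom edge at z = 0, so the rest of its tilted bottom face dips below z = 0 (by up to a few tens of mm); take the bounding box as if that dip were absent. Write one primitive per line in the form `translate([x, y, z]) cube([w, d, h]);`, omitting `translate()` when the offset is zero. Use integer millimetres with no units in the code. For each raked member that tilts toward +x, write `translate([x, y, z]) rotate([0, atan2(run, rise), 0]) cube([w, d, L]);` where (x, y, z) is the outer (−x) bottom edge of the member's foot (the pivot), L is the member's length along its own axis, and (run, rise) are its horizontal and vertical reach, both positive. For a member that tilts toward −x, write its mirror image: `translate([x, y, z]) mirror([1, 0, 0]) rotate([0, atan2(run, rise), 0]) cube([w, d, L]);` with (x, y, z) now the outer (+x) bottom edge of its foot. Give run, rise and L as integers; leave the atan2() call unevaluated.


translate([285, 0, 684]) cube([103, 719, 89]);
translate([0, 107, 0]) rotate([0, atan2(285, 684), 0]) cube([32, 49, 741]);
translate([673, 107, 0]) mirror([1, 0, 0]) rotate([0, atan2(285, 684), 0]) cube([32, 49, 741]);
translate([0, 563, 0]) rotate([0, atan2(285, 684), 0]) cube([32, 49, 741]);
translate([673, 563, 0]) mirror([1, 0, 0]) rotate([0, atan2(285, 684), 0]) cube([32, 49, 741]);


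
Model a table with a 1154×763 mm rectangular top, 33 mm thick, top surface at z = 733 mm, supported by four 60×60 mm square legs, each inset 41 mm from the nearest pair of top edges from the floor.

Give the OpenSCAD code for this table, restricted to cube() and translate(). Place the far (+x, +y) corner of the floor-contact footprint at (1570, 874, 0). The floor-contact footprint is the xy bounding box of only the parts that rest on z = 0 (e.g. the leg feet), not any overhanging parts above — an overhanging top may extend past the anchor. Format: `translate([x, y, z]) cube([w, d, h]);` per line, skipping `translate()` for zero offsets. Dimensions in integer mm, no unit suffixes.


translate([457, 152, 700]) cube([1154, 763, 33]);
translate([498, 193, 0]) cube([60, 60, 700]);
translate([1510, 193, 0]) cube([60, 60, 700]);
translate([498, 814, 0]) cube([60, 60, 700]);
translate([1510, 814, 0]) cube([60, 60, 700]);


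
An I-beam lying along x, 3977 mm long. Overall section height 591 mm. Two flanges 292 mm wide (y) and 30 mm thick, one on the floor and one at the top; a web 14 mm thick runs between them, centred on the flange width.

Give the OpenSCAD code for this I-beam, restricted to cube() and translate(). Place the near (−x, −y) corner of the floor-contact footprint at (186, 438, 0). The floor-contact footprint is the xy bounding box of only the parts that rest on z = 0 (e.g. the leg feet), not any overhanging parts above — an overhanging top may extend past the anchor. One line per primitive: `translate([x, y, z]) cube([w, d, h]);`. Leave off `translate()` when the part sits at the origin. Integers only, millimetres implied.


translate([186, 438, 0]) cube([3977, 292, 30]);
translate([186, 577, 30]) cube([3977, 14, 531]);
translate([186, 438, 561]) cube([3977, 292, 30]);


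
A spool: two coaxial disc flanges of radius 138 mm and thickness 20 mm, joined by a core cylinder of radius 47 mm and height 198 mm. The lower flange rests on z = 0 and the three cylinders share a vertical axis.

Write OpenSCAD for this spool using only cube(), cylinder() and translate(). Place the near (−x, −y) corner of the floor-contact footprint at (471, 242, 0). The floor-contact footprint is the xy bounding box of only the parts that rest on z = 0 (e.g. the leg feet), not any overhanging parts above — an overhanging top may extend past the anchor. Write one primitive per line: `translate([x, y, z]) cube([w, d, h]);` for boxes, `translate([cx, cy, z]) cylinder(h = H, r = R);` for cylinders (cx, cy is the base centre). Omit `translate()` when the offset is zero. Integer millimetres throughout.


translate([609, 380, 0]) cylinder(h = 20, r = 138);
translate([609, 380, 20]) cylinder(h = 198, r = 47);
translate([609, 380, 218]) cylinder(h = 20, r = 138);


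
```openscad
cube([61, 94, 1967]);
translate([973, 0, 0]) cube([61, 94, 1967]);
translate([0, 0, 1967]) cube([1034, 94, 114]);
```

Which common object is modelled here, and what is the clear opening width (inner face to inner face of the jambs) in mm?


A door frame. The clear opening width is 912 mm.

Two 1967 mm tall posts with a header on top — a door frame. The left jamb is 61 mm wide at x = 0; the right jamb starts at x = 973. The clear opening is 973 − 61 = 912 mm.


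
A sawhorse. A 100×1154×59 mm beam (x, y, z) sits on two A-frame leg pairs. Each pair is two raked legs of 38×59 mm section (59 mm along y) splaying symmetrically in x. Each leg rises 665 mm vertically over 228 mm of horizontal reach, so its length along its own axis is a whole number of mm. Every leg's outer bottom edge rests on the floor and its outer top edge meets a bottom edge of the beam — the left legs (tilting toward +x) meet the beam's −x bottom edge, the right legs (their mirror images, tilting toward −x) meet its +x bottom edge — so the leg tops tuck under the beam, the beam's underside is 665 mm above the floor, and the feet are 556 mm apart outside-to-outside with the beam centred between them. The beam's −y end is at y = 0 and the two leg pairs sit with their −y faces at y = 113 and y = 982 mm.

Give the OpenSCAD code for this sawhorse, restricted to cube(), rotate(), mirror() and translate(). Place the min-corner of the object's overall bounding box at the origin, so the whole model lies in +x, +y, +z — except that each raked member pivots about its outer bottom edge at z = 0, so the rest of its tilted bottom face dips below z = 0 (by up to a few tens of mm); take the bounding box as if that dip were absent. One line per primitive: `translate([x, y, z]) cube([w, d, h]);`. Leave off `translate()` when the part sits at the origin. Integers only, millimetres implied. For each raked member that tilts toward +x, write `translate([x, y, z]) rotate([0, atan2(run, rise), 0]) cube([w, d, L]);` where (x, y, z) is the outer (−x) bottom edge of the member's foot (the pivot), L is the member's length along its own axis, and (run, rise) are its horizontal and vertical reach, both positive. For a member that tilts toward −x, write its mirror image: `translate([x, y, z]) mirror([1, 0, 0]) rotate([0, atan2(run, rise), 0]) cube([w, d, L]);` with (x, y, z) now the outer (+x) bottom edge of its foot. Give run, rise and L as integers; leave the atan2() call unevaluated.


translate([228, 0, 665]) cube([100, 1154, 59]);
translate([0, 113, 0]) rotate([0, atan2(228, 665), 0]) cube([38, 59, 703]);
translate([556, 113, 0]) mirror([1, 0, 0]) rotate([0, atan2(228, 665), 0]) cube([38, 59, 703]);
translate([0, 982, 0]) rotate([0, atan2(228, 665), 0]) cube([38, 59, 703]);
translate([556, 982, 0]) mirror([1, 0, 0]) rotate([0, atan2(228, 665), 0]) cube([38, 59, 703]);


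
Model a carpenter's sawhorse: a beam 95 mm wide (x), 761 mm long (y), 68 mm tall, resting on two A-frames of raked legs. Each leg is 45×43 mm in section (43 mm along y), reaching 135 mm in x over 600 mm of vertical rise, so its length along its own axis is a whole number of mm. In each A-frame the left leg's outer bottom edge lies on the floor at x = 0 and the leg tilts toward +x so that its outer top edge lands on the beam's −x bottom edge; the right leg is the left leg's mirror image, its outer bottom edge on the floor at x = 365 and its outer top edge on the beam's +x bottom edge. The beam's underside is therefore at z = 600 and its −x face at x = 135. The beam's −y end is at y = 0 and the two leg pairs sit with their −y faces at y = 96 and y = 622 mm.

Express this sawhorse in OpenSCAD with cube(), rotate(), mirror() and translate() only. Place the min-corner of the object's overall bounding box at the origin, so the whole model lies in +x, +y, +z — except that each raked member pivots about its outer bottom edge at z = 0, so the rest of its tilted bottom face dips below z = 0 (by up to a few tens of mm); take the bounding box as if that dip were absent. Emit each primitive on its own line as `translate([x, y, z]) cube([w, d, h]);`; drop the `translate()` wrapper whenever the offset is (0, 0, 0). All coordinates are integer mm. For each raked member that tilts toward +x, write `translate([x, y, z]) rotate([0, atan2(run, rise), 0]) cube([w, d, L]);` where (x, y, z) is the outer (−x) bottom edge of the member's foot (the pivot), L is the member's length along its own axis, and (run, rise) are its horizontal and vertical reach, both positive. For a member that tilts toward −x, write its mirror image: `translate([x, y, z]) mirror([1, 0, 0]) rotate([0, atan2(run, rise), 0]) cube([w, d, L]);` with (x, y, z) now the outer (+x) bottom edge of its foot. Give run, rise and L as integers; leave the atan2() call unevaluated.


translate([135, 0, 600]) cube([95, 761, 68]);
translate([0, 96, 0]) rotate([0, atan2(135, 600), 0]) cube([45, 43, 615]);
translate([365, 96, 0]) mirror([1, 0, 0]) rotate([0, atan2(135, 600), 0]) cube([45, 43, 615]);
translate([0, 622, 0]) rotate([0, atan2(135, 600), 0]) cube([45, 43, 615]);
translate([365, 622, 0]) mirror([1, 0, 0]) rotate([0, atan2(135, 600), 0]) cube([45, 43, 615]);


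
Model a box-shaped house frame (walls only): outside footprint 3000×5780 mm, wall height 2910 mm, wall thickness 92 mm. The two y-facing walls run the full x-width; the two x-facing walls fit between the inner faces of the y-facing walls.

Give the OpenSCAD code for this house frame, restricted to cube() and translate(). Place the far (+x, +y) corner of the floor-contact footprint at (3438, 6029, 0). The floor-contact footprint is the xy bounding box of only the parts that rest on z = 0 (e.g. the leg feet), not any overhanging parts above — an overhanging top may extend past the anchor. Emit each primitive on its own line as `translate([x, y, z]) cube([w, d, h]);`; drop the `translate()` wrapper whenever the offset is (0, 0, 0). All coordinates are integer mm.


translate([438, 249, 0]) cube([3000, 92, 2910]);
translate([438, 5937, 0]) cube([3000, 92, 2910]);
translate([438, 341, 0]) cube([92, 5596, 2910]);
translate([3346, 341, 0]) cube([92, 5596, 2910]);


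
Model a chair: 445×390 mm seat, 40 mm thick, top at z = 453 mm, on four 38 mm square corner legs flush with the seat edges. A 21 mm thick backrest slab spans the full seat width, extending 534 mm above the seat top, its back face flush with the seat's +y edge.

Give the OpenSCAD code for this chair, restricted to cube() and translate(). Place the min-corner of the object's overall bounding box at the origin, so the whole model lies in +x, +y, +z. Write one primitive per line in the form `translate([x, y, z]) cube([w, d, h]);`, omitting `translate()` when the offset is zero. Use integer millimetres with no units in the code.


translate([0, 0, 413]) cube([445, 390, 40]);
cube([38, 38, 413]);
translate([407, 0, 0]) cube([38, 38, 413]);
translate([0, 352, 0]) cube([38, 38, 413]);
translate([407, 352, 0]) cube([38, 38, 413]);
translate([0, 369, 453]) cube([445, 21, 534]);


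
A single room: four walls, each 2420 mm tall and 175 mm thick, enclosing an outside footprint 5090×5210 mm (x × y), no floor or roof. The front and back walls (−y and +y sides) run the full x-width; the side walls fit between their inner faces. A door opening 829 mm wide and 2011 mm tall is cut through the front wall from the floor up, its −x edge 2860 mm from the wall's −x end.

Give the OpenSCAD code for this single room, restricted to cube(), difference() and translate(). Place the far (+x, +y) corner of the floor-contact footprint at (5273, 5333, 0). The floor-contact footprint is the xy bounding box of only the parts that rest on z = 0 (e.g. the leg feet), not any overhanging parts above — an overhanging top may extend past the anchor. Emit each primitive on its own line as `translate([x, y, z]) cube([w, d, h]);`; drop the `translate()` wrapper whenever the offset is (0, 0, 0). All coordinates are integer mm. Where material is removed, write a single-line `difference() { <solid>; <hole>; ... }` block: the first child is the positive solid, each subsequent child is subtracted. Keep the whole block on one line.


difference() { translate([183, 123, 0]) cube([5090, 175, 2420]); translate([3043, 123, 0]) cube([829, 175, 2011]); }
translate([183, 5158, 0]) cube([5090, 175, 2420]);
translate([183, 298, 0]) cube([175, 4860, 2420]);
translate([5098, 298, 0]) cube([175, 4860, 2420]);


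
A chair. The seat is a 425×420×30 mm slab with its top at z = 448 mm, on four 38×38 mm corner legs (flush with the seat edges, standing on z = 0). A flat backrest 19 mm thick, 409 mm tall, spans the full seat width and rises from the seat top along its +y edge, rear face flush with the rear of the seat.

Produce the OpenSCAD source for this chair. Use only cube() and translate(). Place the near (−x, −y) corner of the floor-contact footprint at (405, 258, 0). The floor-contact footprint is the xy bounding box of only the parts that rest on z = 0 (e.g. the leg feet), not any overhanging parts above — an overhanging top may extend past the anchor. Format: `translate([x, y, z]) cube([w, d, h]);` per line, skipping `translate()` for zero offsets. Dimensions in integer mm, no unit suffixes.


translate([405, 258, 418]) cube([425, 420, 30]);
translate([405, 258, 0]) cube([38, 38, 418]);
translate([792, 258, 0]) cube([38, 38, 418]);
translate([405, 640, 0]) cube([38, 38, 418]);
translate([792, 640, 0]) cube([38, 38, 418]);
translate([405, 659, 448]) cube([425, 19, 409]);


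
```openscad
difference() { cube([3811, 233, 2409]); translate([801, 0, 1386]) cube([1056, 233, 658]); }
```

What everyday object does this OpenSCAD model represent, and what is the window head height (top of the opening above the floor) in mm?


A wall with a window opening. The window head height is 2044 mm.

A wall with a rectangular opening subtracted — a window. Sill at z = 1386, opening 658 mm tall, so the head is at 1386 + 658 = 2044 mm.


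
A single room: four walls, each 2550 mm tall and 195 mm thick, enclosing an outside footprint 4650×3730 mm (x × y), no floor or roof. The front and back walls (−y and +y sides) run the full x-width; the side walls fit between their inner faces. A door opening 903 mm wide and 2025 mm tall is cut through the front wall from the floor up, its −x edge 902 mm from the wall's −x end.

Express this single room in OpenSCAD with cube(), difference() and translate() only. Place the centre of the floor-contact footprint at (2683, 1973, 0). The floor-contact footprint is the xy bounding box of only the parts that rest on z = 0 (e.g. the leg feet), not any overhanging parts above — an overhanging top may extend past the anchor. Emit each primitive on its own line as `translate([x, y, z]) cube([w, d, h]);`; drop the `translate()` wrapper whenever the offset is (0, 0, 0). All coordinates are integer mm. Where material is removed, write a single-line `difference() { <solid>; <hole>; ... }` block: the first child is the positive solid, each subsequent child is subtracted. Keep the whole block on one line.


difference() { translate([358, 108, 0]) cube([4650, 195, 2550]); translate([1260, 108, 0]) cube([903, 195, 2025]); }
translate([358, 3643, 0]) cube([4650, 195, 2550]);
translate([358, 303, 0]) cube([195, 3340, 2550]);
translate([4813, 303, 0]) cube([195, 3340, 2550]);


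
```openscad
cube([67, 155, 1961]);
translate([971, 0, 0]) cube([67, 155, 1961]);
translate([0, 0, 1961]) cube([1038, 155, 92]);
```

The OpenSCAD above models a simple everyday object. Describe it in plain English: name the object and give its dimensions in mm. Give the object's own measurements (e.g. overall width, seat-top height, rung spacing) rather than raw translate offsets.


A door frame. The clear opening is 904 mm wide and 1961 mm high. Two 67 mm wide jambs, 155 mm deep, stand either side of the opening from the floor to the top of the opening. A 92 mm thick head sits across the top of both jambs, spanning the full outside width of the frame.


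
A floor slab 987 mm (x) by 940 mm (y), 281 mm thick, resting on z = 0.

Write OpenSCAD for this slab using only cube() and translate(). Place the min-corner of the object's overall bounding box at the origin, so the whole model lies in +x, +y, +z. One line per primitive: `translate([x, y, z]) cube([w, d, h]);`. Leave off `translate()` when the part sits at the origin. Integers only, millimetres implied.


cube([987, 940, 281]);


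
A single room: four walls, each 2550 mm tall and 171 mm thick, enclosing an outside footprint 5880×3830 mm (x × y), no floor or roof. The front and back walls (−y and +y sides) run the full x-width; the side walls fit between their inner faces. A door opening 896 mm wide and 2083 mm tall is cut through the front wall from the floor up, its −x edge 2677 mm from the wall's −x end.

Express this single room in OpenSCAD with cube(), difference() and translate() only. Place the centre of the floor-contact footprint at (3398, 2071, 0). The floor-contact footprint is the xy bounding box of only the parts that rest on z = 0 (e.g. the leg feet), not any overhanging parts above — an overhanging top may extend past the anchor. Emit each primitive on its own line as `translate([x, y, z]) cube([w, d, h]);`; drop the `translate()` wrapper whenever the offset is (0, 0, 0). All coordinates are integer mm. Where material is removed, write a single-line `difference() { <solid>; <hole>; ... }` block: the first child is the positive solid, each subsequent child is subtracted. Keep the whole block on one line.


difference() { translate([458, 156, 0]) cube([5880, 171, 2550]); translate([3135, 156, 0]) cube([896, 171, 2083]); }
translate([458, 3815, 0]) cube([5880, 171, 2550]);
translate([458, 327, 0]) cube([171, 3488, 2550]);
translate([6167, 327, 0]) cube([171, 3488, 2550]);
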